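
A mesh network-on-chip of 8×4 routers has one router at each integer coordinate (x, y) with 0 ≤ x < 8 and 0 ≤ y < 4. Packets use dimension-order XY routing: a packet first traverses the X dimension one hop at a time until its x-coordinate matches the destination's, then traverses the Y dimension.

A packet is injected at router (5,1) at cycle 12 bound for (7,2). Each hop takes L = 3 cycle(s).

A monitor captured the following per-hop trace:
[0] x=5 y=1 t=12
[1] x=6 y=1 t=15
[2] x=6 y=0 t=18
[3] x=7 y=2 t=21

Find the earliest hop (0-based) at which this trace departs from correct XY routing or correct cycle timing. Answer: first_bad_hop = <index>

first_bad_hop = 2

hop 1: step (+1,+0), +3 cyc — ok
hop 2: step (+0,-1), +3 cyc — BAD: Y-move but x=6≠7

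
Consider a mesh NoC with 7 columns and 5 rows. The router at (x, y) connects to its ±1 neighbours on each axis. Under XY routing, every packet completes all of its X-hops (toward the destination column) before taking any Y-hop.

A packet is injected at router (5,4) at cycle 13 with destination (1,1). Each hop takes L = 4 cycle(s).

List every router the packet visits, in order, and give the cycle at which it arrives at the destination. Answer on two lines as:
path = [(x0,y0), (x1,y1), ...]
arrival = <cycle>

path = [(5,4), (4,4), (3,4), (2,4), (1,4), (1,3), (1,2), (1,1)]
arrival = 41

hop 0: (5,4) @ cyc 13
hop 1: (4,4) @ cyc 17  [W]
hop 2: (3,4) @ cyc 21  [W]
hop 3: (2,4) @ cyc 25  [W]
hop 4: (1,4) @ cyc 29  [W]
hop 5: (1,3) @ cyc 33  [S]
hop 6: (1,2) @ cyc 37  [S]
hop 7: (1,1) @ cyc 41  [S]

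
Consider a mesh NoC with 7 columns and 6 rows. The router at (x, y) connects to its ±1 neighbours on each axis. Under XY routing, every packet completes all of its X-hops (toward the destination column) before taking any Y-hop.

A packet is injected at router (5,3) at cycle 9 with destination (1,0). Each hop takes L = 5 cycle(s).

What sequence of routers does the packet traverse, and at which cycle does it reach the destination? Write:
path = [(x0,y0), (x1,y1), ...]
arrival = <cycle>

path = [(5,3), (4,3), (3,3), (2,3), (1,3), (1,2), (1,1), (1,0)]
arrival = 44

[0] x=5 y=3 t=9
[1] x=4 y=3 t=14 →W
[2] x=3 y=3 t=19 →W
[3] x=2 y=3 t=24 →W
[4] x=1 y=3 t=29 →W
[5] x=1 y=2 t=34 →S
[6] x=1 y=1 t=39 →S
[7] x=1 y=0 t=44 →S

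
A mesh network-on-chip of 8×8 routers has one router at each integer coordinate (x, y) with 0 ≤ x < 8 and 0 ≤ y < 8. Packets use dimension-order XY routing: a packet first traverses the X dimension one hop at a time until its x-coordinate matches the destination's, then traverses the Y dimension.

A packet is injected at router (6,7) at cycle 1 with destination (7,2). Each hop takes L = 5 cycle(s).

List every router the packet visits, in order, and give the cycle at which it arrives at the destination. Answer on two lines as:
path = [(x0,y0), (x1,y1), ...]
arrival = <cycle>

src (6,7)  cyc=1
E→(7,7)  cyc=6
S→(7,6)  cyc=11
S→(7,5)  cyc=16
S→(7,4)  cyc=21
S→(7,3)  cyc=26
S→(7,2)  cyc=31

path = [(6,7), (7,7), (7,6), (7,5), (7,4), (7,3), (7,2)]
arrival = 31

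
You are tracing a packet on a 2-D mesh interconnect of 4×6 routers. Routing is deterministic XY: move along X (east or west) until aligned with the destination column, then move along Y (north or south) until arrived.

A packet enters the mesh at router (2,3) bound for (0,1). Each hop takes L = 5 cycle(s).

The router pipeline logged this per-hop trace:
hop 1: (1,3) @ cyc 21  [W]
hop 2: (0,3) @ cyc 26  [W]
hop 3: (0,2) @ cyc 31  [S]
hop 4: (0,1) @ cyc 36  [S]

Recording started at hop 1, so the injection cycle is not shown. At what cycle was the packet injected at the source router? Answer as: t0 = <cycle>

The first recorded entry is hop 1 at cycle 21.
Subtract one hop: t0 = 21 − 5 = 16.

t0 = 16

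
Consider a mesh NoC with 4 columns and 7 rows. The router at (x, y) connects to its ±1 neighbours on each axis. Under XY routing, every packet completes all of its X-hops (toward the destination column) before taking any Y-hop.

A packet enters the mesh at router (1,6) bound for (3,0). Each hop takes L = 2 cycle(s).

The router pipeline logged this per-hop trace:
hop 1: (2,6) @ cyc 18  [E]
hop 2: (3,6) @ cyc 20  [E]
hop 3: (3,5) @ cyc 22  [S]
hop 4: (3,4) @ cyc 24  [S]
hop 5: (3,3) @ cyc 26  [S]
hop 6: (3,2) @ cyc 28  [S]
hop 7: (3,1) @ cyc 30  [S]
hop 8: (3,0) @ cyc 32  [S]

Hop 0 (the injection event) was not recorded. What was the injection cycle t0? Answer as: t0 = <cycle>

At hop 1 the cycle is 18; in general cyc_k = t0 + kL.
Subtract one hop: t0 = 18 − 2 = 16.

t0 = 16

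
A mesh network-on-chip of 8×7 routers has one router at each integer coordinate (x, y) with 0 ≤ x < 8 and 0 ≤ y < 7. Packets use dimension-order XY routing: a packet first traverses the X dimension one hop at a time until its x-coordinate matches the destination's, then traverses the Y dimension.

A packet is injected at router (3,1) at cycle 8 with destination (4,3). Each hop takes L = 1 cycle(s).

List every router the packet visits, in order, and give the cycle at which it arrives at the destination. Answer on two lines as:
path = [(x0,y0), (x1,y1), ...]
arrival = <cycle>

#0 — 3,1 | c8
#1 — 4,1 | c9 | E
#2 — 4,2 | c10 | N
#3 — 4,3 | c11 | N

path = [(3,1), (4,1), (4,2), (4,3)]
arrival = 11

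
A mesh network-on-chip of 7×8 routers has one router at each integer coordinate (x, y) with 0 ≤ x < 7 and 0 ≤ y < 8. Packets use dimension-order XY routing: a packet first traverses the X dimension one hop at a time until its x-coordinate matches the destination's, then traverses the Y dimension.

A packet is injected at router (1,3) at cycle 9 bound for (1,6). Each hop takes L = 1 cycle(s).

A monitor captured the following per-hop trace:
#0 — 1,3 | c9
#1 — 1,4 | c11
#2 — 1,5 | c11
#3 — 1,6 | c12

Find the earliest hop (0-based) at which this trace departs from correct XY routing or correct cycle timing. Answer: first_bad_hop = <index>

first_bad_hop = 1

check 1→ d=(0,1) cyc+2: BAD: Δcyc=2≠L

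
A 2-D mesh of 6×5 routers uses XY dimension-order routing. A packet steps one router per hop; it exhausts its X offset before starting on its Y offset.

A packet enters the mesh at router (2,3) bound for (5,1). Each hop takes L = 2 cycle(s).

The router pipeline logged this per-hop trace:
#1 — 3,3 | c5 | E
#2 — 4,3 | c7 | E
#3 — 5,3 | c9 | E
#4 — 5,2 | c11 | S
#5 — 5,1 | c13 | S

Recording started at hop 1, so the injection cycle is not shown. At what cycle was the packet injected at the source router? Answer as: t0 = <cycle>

t0 = 3

cyc[1] = 5 and cyc[k] = t0 + k·L for every k.
Therefore t0 = 5 − L = 3.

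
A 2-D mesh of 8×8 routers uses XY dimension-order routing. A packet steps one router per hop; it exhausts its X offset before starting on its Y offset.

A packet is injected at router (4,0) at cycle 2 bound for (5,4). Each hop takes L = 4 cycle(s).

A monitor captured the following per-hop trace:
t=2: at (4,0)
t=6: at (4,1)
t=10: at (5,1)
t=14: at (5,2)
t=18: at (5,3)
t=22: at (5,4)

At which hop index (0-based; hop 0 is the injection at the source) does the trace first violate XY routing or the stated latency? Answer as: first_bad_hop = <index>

  1: Δx=+0 Δy=+1 Δt=4 [BAD: Y-move but x=4≠5]

first_bad_hop = 1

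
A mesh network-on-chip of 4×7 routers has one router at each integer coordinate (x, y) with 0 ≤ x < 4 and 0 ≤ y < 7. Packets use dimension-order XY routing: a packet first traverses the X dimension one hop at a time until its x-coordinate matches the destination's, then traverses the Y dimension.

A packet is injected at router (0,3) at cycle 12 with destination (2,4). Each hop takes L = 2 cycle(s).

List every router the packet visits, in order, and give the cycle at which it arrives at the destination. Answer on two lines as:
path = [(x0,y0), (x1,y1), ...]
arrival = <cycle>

#0 — 0,3 | c12
#1 — 1,3 | c14 | E
#2 — 2,3 | c16 | E
#3 — 2,4 | c18 | N

path = [(0,3), (1,3), (2,3), (2,4)]
arrival = 18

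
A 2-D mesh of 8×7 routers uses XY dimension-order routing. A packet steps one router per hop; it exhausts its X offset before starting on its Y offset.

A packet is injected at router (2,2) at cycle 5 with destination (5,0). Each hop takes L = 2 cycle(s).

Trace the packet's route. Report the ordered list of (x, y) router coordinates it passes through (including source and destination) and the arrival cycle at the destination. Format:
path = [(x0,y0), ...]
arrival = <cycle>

path = [(2,2), (3,2), (4,2), (5,2), (5,1), (5,0)]
arrival = 15

[0] x=2 y=2 t=5
[1] x=3 y=2 t=7 →E
[2] x=4 y=2 t=9 →E
[3] x=5 y=2 t=11 →E
[4] x=5 y=1 t=13 →S
[5] x=5 y=0 t=15 →S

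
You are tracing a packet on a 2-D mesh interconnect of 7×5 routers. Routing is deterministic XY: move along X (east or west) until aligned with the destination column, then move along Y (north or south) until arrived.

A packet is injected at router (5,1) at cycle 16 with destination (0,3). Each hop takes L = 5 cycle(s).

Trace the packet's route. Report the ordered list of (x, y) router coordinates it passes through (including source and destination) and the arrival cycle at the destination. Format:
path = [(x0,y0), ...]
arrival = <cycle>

path = [(5,1), (4,1), (3,1), (2,1), (1,1), (0,1), (0,2), (0,3)]
arrival = 51

  0. router=(5,1) cycle=16 (inject)
  1. router=(4,1) cycle=21 dir=W
  2. router=(3,1) cycle=26 dir=W
  3. router=(2,1) cycle=31 dir=W
  4. router=(1,1) cycle=36 dir=W
  5. router=(0,1) cycle=41 dir=W
  6. router=(0,2) cycle=46 dir=N
  7. router=(0,3) cycle=51 dir=N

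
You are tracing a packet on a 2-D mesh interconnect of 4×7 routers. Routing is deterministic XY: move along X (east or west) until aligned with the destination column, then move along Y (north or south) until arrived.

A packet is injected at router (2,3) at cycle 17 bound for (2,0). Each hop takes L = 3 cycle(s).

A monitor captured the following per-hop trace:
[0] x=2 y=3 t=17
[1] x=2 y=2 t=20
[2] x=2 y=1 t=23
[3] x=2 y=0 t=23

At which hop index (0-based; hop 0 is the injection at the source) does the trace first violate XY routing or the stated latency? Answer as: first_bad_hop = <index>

check 1→ d=(0,-1) cyc+3: ok
check 2→ d=(0,-1) cyc+3: ok
check 3→ d=(0,-1) cyc+0: BAD: Δcyc=0≠L

first_bad_hop = 3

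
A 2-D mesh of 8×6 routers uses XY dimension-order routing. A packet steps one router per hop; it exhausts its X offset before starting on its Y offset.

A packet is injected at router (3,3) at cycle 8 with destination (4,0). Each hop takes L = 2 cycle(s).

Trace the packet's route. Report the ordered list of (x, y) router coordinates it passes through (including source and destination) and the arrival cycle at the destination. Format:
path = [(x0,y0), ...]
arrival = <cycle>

path = [(3,3), (4,3), (4,2), (4,1), (4,0)]
arrival = 16

  0. router=(3,3) cycle=8 (inject)
  1. router=(4,3) cycle=10 dir=E
  2. router=(4,2) cycle=12 dir=S
  3. router=(4,1) cycle=14 dir=S
  4. router=(4,0) cycle=16 dir=S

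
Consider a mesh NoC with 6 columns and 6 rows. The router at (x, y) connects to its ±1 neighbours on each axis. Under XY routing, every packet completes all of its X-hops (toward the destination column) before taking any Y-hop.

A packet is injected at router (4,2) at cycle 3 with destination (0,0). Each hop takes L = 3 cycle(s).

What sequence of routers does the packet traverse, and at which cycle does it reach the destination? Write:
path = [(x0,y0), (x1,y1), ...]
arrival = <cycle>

hop 0: (4,2) @ cyc 3
hop 1: (3,2) @ cyc 6  [W]
hop 2: (2,2) @ cyc 9  [W]
hop 3: (1,2) @ cyc 12  [W]
hop 4: (0,2) @ cyc 15  [W]
hop 5: (0,1) @ cyc 18  [S]
hop 6: (0,0) @ cyc 21  [S]

path = [(4,2), (3,2), (2,2), (1,2), (0,2), (0,1), (0,0)]
arrival = 21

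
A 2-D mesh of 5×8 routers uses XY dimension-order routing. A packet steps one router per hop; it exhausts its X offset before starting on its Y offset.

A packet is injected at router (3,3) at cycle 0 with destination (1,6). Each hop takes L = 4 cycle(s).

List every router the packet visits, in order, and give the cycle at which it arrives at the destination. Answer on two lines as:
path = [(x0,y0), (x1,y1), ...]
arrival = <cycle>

  0. router=(3,3) cycle=0 (inject)
  1. router=(2,3) cycle=4 dir=W
  2. router=(1,3) cycle=8 dir=W
  3. router=(1,4) cycle=12 dir=N
  4. router=(1,5) cycle=16 dir=N
  5. router=(1,6) cycle=20 dir=N

path = [(3,3), (2,3), (1,3), (1,4), (1,5), (1,6)]
arrival = 20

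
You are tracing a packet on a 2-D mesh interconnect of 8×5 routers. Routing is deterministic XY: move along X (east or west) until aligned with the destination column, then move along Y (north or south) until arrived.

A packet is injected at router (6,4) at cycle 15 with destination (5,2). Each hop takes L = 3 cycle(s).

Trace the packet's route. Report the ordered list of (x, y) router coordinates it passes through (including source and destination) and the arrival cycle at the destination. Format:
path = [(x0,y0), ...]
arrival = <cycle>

  0. router=(6,4) cycle=15 (inject)
  1. router=(5,4) cycle=18 dir=W
  2. router=(5,3) cycle=21 dir=S
  3. router=(5,2) cycle=24 dir=S

path = [(6,4), (5,4), (5,3), (5,2)]
arrival = 24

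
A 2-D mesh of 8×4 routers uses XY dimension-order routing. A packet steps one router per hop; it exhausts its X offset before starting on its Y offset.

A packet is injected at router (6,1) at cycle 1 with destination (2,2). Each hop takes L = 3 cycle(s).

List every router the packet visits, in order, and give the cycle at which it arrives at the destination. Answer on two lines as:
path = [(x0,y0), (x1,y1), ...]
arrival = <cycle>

hop 0: (6,1) @ cyc 1
hop 1: (5,1) @ cyc 4  [W]
hop 2: (4,1) @ cyc 7  [W]
hop 3: (3,1) @ cyc 10  [W]
hop 4: (2,1) @ cyc 13  [W]
hop 5: (2,2) @ cyc 16  [N]

path = [(6,1), (5,1), (4,1), (3,1), (2,1), (2,2)]
arrival = 16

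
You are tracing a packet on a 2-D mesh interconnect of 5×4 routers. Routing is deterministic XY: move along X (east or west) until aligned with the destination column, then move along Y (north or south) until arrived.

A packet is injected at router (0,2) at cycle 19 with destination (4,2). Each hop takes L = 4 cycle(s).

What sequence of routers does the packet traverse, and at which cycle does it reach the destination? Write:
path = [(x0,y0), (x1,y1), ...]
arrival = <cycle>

[0] x=0 y=2 t=19
[1] x=1 y=2 t=23 →E
[2] x=2 y=2 t=27 →E
[3] x=3 y=2 t=31 →E
[4] x=4 y=2 t=35 →E

path = [(0,2), (1,2), (2,2), (3,2), (4,2)]
arrival = 35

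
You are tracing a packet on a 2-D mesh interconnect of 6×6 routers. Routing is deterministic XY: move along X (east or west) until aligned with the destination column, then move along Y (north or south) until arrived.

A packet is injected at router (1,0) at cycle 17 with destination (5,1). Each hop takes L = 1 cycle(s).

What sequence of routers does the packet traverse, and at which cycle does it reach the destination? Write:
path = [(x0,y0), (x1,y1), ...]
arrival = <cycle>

[0] x=1 y=0 t=17
[1] x=2 y=0 t=18 →E
[2] x=3 y=0 t=19 →E
[3] x=4 y=0 t=20 →E
[4] x=5 y=0 t=21 →E
[5] x=5 y=1 t=22 →N

path = [(1,0), (2,0), (3,0), (4,0), (5,0), (5,1)]
arrival = 22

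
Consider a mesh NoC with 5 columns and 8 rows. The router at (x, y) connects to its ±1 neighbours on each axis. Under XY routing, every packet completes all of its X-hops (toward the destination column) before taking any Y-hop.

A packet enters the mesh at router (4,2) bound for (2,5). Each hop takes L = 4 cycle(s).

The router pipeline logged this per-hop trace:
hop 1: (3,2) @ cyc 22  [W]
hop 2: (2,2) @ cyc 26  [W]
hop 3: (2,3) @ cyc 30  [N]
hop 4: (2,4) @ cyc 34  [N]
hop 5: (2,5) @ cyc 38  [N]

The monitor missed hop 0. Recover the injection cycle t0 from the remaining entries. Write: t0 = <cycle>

t0 = 18

The first recorded entry is hop 1 at cycle 22.
Therefore t0 = 22 − L = 18.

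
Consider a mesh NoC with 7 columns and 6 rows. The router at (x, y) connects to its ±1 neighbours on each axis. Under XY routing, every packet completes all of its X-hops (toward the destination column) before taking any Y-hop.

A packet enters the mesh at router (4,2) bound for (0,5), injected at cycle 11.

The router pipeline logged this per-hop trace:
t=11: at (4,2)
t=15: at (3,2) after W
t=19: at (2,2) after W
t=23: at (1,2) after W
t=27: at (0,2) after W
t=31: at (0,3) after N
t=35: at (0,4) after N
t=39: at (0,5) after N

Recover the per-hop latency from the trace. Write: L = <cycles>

L = 4

Δcyc across hop 0→1: 15 − 11 = 4.
Per-hop latency L = Δcyc = 4.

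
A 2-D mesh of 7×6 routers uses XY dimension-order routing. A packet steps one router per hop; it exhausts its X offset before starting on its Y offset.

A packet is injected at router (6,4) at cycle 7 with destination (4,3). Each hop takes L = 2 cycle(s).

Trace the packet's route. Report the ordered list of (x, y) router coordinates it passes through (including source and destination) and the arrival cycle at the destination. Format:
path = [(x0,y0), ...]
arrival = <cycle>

t=7: at (6,4)
t=9: at (5,4) after W
t=11: at (4,4) after W
t=13: at (4,3) after S

path = [(6,4), (5,4), (4,4), (4,3)]
arrival = 13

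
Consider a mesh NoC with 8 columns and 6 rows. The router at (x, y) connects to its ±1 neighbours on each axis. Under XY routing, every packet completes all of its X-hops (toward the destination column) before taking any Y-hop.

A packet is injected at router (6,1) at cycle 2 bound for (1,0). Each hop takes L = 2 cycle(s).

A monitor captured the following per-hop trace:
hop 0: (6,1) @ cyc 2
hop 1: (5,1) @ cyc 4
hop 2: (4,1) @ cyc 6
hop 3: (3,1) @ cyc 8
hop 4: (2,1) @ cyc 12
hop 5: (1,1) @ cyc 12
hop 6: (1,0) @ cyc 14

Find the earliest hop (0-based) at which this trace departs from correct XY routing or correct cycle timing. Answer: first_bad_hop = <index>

first_bad_hop = 4

hop 1: step (-1,+0), +2 cyc — ok
hop 2: step (-1,+0), +2 cyc — ok
hop 3: step (-1,+0), +2 cyc — ok
hop 4: step (-1,+0), +4 cyc — BAD: Δcyc=4≠L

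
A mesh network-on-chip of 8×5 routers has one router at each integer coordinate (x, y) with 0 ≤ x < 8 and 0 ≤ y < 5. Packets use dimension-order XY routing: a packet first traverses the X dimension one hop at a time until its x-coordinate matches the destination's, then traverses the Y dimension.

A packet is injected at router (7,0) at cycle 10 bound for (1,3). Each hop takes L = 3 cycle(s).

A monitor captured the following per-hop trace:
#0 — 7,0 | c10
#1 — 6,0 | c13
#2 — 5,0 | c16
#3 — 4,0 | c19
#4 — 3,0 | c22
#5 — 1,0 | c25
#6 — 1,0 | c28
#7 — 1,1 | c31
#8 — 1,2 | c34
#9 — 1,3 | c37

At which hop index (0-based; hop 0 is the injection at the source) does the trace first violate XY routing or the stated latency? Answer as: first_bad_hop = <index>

first_bad_hop = 5

[1] (-1,+0) / 3c ⇒ ok
[2] (-1,+0) / 3c ⇒ ok
[3] (-1,+0) / 3c ⇒ ok
[4] (-1,+0) / 3c ⇒ ok
[5] (-2,+0) / 3c ⇒ BAD: non-unit step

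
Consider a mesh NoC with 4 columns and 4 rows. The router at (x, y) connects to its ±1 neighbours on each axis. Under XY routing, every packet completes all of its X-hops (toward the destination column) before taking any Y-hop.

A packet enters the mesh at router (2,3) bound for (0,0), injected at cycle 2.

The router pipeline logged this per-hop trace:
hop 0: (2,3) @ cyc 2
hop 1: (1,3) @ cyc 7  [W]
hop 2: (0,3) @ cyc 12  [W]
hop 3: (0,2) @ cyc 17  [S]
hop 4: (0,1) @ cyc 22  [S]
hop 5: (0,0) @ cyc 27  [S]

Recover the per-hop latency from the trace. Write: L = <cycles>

Between hops 0 and 1 the cycle counter advances 7 − 2 = 5.
That increment is L by definition: L = 5.

L = 5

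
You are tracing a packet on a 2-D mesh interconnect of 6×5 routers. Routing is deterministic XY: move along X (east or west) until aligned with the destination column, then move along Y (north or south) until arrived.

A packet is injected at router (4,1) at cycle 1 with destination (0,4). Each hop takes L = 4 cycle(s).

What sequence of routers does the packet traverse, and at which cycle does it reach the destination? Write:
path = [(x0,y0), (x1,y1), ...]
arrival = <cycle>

src (4,1)  cyc=1
W→(3,1)  cyc=5
W→(2,1)  cyc=9
W→(1,1)  cyc=13
W→(0,1)  cyc=17
N→(0,2)  cyc=21
N→(0,3)  cyc=25
N→(0,4)  cyc=29

path = [(4,1), (3,1), (2,1), (1,1), (0,1), (0,2), (0,3), (0,4)]
arrival = 29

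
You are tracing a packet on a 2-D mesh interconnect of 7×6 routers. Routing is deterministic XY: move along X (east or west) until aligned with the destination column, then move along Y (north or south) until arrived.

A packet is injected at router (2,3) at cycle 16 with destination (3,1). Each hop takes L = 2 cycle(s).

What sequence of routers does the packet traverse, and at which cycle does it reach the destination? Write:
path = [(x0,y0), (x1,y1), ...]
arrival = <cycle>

path = [(2,3), (3,3), (3,2), (3,1)]
arrival = 22

  0. router=(2,3) cycle=16 (inject)
  1. router=(3,3) cycle=18 dir=E
  2. router=(3,2) cycle=20 dir=S
  3. router=(3,1) cycle=22 dir=S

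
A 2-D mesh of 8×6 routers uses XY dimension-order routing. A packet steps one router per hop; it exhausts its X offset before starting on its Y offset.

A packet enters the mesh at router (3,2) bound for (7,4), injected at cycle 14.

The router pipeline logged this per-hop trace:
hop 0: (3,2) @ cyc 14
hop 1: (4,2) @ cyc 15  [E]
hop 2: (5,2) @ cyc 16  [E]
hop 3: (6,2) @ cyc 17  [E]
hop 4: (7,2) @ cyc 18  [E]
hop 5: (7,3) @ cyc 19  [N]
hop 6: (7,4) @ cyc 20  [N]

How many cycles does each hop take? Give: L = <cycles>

L = 1

cyc[1] − cyc[0] = 15 − 14 = 1.
Per-hop latency L = Δcyc = 1.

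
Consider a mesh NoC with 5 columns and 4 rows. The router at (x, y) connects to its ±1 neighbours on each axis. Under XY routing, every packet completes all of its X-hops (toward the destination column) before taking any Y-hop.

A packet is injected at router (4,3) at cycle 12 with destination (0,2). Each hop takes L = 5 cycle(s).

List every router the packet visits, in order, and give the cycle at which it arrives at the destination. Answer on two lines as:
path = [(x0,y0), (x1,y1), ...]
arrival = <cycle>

path = [(4,3), (3,3), (2,3), (1,3), (0,3), (0,2)]
arrival = 37

src (4,3)  cyc=12
W→(3,3)  cyc=17
W→(2,3)  cyc=22
W→(1,3)  cyc=27
W→(0,3)  cyc=32
S→(0,2)  cyc=37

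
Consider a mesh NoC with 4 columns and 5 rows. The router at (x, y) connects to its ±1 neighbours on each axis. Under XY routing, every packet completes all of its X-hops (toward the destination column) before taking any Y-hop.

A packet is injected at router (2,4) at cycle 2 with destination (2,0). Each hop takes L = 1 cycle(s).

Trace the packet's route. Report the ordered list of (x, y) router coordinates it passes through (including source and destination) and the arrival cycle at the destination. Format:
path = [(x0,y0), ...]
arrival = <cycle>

path = [(2,4), (2,3), (2,2), (2,1), (2,0)]
arrival = 6

src (2,4)  cyc=2
S→(2,3)  cyc=3
S→(2,2)  cyc=4
S→(2,1)  cyc=5
S→(2,0)  cyc=6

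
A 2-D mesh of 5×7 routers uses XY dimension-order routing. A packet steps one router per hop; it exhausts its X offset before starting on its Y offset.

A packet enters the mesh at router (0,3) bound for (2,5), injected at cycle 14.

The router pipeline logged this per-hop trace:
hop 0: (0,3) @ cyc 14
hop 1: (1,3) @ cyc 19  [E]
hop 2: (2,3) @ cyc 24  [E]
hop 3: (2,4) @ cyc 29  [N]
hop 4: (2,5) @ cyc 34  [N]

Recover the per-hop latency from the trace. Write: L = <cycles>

Between hops 0 and 1 the cycle counter advances 19 − 14 = 5.
Each hop adds L, hence L = 5.

L = 5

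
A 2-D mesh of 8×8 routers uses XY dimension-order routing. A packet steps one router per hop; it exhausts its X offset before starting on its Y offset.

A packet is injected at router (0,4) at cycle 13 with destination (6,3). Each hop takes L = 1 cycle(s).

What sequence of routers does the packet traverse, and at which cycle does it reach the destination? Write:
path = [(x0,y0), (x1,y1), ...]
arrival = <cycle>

path = [(0,4), (1,4), (2,4), (3,4), (4,4), (5,4), (6,4), (6,3)]
arrival = 20

[0] x=0 y=4 t=13
[1] x=1 y=4 t=14 →E
[2] x=2 y=4 t=15 →E
[3] x=3 y=4 t=16 →E
[4] x=4 y=4 t=17 →E
[5] x=5 y=4 t=18 →E
[6] x=6 y=4 t=19 →E
[7] x=6 y=3 t=20 →S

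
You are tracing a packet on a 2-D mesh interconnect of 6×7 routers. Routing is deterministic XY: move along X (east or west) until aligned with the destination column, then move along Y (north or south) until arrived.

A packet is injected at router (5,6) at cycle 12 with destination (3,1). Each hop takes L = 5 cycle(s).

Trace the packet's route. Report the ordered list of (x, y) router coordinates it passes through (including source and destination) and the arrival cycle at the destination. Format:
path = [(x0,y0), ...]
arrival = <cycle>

path = [(5,6), (4,6), (3,6), (3,5), (3,4), (3,3), (3,2), (3,1)]
arrival = 47

[0] x=5 y=6 t=12
[1] x=4 y=6 t=17 →W
[2] x=3 y=6 t=22 →W
[3] x=3 y=5 t=27 →S
[4] x=3 y=4 t=32 →S
[5] x=3 y=3 t=37 →S
[6] x=3 y=2 t=42 →S
[7] x=3 y=1 t=47 →S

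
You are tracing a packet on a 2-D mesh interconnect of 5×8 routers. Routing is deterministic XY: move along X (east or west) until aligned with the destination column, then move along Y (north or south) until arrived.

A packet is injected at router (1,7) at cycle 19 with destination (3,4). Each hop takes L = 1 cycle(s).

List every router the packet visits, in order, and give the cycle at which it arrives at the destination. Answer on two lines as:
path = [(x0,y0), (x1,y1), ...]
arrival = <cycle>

path = [(1,7), (2,7), (3,7), (3,6), (3,5), (3,4)]
arrival = 24

src (1,7)  cyc=19
E→(2,7)  cyc=20
E→(3,7)  cyc=21
S→(3,6)  cyc=22
S→(3,5)  cyc=23
S→(3,4)  cyc=24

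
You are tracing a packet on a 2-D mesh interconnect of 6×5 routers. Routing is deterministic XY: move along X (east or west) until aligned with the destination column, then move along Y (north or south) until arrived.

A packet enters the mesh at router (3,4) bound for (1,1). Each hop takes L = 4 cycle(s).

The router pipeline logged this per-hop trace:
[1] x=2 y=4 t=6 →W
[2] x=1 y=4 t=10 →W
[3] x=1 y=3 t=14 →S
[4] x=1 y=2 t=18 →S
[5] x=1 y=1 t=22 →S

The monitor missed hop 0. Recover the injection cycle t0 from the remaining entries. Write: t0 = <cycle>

t0 = 2

The first recorded entry is hop 1 at cycle 6.
t0 = cyc[1] − L = 6 − 4 = 2.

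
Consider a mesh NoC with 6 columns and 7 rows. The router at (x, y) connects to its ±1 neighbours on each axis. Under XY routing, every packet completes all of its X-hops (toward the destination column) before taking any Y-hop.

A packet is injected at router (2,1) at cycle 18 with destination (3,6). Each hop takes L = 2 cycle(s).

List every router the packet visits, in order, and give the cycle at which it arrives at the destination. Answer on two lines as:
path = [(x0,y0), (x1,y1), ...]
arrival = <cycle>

src (2,1)  cyc=18
E→(3,1)  cyc=20
N→(3,2)  cyc=22
N→(3,3)  cyc=24
N→(3,4)  cyc=26
N→(3,5)  cyc=28
N→(3,6)  cyc=30

path = [(2,1), (3,1), (3,2), (3,3), (3,4), (3,5), (3,6)]
arrival = 30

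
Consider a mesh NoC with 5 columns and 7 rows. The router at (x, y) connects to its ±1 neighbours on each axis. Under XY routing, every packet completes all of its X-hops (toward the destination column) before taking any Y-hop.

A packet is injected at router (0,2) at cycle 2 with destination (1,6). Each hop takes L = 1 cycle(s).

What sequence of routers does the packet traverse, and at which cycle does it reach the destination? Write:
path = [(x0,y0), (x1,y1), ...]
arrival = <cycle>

path = [(0,2), (1,2), (1,3), (1,4), (1,5), (1,6)]
arrival = 7

#0 — 0,2 | c2
#1 — 1,2 | c3 | E
#2 — 1,3 | c4 | N
#3 — 1,4 | c5 | N
#4 — 1,5 | c6 | N
#5 — 1,6 | c7 | N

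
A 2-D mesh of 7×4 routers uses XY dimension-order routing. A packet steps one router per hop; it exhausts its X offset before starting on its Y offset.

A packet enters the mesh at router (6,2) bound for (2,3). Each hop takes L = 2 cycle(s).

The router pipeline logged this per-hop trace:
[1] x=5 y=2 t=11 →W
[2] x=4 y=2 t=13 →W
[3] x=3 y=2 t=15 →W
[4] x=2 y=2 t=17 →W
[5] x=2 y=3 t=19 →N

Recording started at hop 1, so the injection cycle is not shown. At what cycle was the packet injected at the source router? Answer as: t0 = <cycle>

t0 = 9

The first recorded entry is hop 1 at cycle 11.
Subtract one hop: t0 = 11 − 2 = 9.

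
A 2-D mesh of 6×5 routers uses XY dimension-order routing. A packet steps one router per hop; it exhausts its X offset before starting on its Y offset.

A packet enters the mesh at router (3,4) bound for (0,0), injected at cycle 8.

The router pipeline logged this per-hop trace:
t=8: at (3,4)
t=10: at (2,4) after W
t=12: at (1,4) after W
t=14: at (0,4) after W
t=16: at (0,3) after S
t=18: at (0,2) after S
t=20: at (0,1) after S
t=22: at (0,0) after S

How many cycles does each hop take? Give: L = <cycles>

From hop 0 (8) to hop 1 (10): +2 cycles.
Each hop adds L, hence L = 2.

L = 2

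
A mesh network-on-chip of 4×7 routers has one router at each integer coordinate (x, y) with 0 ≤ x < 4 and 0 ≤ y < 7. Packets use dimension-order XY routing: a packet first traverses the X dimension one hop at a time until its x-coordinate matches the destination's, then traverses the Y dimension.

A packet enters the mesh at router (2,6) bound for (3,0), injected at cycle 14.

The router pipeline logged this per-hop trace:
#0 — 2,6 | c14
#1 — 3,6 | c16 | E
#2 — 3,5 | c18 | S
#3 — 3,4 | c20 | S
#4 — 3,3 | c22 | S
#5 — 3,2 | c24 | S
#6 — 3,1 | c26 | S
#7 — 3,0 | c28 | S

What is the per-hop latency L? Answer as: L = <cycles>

Between hops 0 and 1 the cycle counter advances 16 − 14 = 2.
One hop costs L cycles, so L = 2.

L = 2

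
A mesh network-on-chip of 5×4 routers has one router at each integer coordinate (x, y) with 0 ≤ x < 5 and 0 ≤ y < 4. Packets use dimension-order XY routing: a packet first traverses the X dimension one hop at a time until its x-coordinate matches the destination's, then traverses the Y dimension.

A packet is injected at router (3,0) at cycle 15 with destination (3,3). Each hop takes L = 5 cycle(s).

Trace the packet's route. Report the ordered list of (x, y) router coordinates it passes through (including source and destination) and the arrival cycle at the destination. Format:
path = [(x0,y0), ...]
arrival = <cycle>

t=15: at (3,0)
t=20: at (3,1) after N
t=25: at (3,2) after N
t=30: at (3,3) after N

path = [(3,0), (3,1), (3,2), (3,3)]
arrival = 30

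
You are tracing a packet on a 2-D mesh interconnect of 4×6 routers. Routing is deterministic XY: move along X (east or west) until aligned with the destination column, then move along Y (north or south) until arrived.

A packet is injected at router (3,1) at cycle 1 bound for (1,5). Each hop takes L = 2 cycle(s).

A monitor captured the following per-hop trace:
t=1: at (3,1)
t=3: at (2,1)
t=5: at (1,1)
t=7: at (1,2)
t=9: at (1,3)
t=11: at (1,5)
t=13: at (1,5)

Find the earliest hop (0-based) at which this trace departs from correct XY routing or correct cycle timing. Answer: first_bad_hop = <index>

hop 1: step (-1,+0), +2 cyc — ok
hop 2: step (-1,+0), +2 cyc — ok
hop 3: step (+0,+1), +2 cyc — ok
hop 4: step (+0,+1), +2 cyc — ok
hop 5: step (+0,+2), +2 cyc — BAD: non-unit step

first_bad_hop = 5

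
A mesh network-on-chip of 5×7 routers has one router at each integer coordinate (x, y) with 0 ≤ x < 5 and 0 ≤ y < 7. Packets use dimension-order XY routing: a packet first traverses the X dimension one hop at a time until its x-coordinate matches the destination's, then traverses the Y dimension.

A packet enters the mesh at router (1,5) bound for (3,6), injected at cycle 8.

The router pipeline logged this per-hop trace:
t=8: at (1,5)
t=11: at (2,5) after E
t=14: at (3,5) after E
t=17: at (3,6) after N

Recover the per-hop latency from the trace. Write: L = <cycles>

L = 3

cyc[1] − cyc[0] = 11 − 8 = 3.
Per-hop latency L = Δcyc = 3.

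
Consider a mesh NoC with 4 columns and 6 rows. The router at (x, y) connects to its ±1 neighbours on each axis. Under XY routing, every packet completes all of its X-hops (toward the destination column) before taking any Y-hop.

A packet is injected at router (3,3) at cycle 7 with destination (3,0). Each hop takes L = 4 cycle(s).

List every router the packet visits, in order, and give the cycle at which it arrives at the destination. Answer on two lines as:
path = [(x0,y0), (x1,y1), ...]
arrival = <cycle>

path = [(3,3), (3,2), (3,1), (3,0)]
arrival = 19

src (3,3)  cyc=7
S→(3,2)  cyc=11
S→(3,1)  cyc=15
S→(3,0)  cyc=19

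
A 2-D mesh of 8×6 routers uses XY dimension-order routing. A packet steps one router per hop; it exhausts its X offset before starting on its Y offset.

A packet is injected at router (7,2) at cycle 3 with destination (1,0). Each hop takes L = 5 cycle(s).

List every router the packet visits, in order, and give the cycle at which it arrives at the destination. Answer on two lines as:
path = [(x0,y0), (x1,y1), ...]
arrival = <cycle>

[0] x=7 y=2 t=3
[1] x=6 y=2 t=8 →W
[2] x=5 y=2 t=13 →W
[3] x=4 y=2 t=18 →W
[4] x=3 y=2 t=23 →W
[5] x=2 y=2 t=28 →W
[6] x=1 y=2 t=33 →W
[7] x=1 y=1 t=38 →S
[8] x=1 y=0 t=43 →S

path = [(7,2), (6,2), (5,2), (4,2), (3,2), (2,2), (1,2), (1,1), (1,0)]
arrival = 43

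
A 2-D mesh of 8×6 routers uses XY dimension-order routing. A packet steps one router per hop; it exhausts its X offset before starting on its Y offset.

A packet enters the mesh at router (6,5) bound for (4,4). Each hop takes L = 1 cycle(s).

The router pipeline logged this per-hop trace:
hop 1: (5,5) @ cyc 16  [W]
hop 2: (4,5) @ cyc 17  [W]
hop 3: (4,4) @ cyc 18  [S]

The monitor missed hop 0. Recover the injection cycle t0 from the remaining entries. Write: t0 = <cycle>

At hop 1 the cycle is 16; in general cyc_k = t0 + kL.
Subtract one hop: t0 = 16 − 1 = 15.

t0 = 15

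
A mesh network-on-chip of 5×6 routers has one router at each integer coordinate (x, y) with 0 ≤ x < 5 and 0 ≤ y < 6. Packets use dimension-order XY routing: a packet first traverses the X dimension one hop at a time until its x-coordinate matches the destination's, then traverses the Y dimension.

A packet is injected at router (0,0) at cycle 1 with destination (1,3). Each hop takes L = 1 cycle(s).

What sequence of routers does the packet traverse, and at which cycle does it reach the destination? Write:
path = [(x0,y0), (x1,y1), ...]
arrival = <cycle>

  0. router=(0,0) cycle=1 (inject)
  1. router=(1,0) cycle=2 dir=E
  2. router=(1,1) cycle=3 dir=N
  3. router=(1,2) cycle=4 dir=N
  4. router=(1,3) cycle=5 dir=N

path = [(0,0), (1,0), (1,1), (1,2), (1,3)]
arrival = 5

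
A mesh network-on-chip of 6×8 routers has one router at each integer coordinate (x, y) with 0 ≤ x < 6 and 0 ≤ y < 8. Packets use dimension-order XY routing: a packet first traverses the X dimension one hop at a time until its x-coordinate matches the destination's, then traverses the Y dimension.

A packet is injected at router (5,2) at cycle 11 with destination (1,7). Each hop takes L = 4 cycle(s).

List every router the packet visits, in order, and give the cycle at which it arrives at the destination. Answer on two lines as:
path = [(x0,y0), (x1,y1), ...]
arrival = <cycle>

path = [(5,2), (4,2), (3,2), (2,2), (1,2), (1,3), (1,4), (1,5), (1,6), (1,7)]
arrival = 47

[0] x=5 y=2 t=11
[1] x=4 y=2 t=15 →W
[2] x=3 y=2 t=19 →W
[3] x=2 y=2 t=23 →W
[4] x=1 y=2 t=27 →W
[5] x=1 y=3 t=31 →N
[6] x=1 y=4 t=35 →N
[7] x=1 y=5 t=39 →N
[8] x=1 y=6 t=43 →N
[9] x=1 y=7 t=47 →N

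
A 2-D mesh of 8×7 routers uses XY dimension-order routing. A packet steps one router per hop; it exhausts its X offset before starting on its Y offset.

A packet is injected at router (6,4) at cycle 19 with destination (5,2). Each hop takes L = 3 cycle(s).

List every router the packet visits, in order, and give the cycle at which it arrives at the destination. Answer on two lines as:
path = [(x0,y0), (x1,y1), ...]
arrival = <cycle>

path = [(6,4), (5,4), (5,3), (5,2)]
arrival = 28

t=19: at (6,4)
t=22: at (5,4) after W
t=25: at (5,3) after S
t=28: at (5,2) after S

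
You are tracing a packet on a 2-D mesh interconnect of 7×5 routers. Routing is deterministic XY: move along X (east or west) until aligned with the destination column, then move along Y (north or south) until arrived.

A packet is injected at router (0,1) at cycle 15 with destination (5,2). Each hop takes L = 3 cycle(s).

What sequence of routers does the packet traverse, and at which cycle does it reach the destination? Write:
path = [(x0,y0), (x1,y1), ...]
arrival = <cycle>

path = [(0,1), (1,1), (2,1), (3,1), (4,1), (5,1), (5,2)]
arrival = 33

src (0,1)  cyc=15
E→(1,1)  cyc=18
E→(2,1)  cyc=21
E→(3,1)  cyc=24
E→(4,1)  cyc=27
E→(5,1)  cyc=30
N→(5,2)  cyc=33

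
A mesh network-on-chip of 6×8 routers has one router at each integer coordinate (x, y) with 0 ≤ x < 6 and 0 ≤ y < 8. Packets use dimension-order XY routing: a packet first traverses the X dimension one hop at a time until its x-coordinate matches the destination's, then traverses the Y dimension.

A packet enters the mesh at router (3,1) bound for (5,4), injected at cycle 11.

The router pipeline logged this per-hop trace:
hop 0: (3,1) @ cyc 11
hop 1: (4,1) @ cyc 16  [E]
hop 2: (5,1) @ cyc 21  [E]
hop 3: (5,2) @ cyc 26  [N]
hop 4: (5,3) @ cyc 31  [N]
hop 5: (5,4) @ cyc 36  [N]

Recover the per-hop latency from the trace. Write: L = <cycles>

L = 5

Δcyc across hop 0→1: 16 − 11 = 5.
Each hop adds L, hence L = 5.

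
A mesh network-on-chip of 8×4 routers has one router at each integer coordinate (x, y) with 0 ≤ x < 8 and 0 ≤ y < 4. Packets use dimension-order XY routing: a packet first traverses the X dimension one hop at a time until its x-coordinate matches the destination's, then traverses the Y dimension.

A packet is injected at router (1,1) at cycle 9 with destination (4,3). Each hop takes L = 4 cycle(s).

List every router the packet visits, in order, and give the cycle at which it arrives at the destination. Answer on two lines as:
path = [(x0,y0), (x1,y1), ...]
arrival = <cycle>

#0 — 1,1 | c9
#1 — 2,1 | c13 | E
#2 — 3,1 | c17 | E
#3 — 4,1 | c21 | E
#4 — 4,2 | c25 | N
#5 — 4,3 | c29 | N

path = [(1,1), (2,1), (3,1), (4,1), (4,2), (4,3)]
arrival = 29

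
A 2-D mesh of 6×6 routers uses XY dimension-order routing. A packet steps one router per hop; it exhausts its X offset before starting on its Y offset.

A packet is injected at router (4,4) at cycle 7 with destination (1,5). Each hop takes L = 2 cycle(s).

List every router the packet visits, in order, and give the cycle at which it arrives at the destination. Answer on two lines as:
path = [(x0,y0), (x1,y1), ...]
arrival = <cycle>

path = [(4,4), (3,4), (2,4), (1,4), (1,5)]
arrival = 15

src (4,4)  cyc=7
W→(3,4)  cyc=9
W→(2,4)  cyc=11
W→(1,4)  cyc=13
N→(1,5)  cyc=15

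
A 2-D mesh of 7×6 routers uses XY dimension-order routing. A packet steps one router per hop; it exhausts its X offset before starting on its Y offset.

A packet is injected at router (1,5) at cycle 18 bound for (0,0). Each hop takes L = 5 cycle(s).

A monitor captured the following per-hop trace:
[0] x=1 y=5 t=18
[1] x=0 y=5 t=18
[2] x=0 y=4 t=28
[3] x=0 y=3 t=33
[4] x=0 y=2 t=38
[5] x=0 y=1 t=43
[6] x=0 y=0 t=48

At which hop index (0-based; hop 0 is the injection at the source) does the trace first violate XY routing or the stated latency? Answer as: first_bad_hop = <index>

[1] (-1,+0) / 0c ⇒ BAD: Δcyc=0≠L

first_bad_hop = 1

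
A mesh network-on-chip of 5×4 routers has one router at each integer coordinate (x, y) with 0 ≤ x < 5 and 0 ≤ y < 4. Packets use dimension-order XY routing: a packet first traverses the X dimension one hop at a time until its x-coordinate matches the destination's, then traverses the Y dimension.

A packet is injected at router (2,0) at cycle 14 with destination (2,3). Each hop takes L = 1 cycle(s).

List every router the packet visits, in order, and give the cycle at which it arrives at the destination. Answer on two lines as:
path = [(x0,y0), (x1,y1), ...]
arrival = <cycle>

path = [(2,0), (2,1), (2,2), (2,3)]
arrival = 17

src (2,0)  cyc=14
N→(2,1)  cyc=15
N→(2,2)  cyc=16
N→(2,3)  cyc=17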